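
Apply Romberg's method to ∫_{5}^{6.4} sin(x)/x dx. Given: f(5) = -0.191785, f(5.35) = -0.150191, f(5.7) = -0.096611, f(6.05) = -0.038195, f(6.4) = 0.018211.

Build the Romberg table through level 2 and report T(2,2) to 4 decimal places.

-0.1307

T(0,0) (trapezoid, 1 panel, h=1.4000): -0.121502
T(1,0) (trapezoid, 2 panels, h=0.7000): -0.128379
T(2,0) (trapezoid, 4 panels, h=0.3500): -0.130124
T(1,1) = -0.128379 + (-0.128379 − (-0.121502))/3 = -0.130671
T(2,1) = -0.130124 + (-0.130124 − (-0.128379))/3 = -0.130706
T(2,2) = -0.130706 + (-0.130706 − (-0.130671))/15 = -0.130708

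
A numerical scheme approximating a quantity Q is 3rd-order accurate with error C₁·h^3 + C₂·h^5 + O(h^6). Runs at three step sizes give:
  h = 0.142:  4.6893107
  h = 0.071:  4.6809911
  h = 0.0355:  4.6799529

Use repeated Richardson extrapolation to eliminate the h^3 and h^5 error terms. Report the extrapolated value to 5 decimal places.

First eliminate the h^3 term (factor 2^3 = 8):
  B₁ = (8·4.6809911 − 4.6893107)/7 = 4.6798026
  B₂ = (8·4.6799529 − 4.6809911)/7 = 4.6798046
Then eliminate the h^5 term (factor 2^5 = 32):
  (32·4.6798046 − 4.6798026)/31 = 4.6798047

4.67980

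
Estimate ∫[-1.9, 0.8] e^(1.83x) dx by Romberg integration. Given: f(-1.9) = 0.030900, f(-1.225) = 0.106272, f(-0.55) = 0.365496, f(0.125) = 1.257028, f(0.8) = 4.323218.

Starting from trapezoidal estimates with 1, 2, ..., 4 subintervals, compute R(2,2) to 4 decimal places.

2.3547

R(0,0) (trapezoid, 1 panel, h=2.7000): 5.878059
R(1,0) (trapezoid, 2 panels, h=1.3500): 3.432449
R(2,0) (trapezoid, 4 panels, h=0.6750): 2.636452
R(1,1) = 3.432449 + (3.432449 − 5.878059)/3 = 2.617246
R(2,1) = 2.636452 + (2.636452 − 3.432449)/3 = 2.371120
R(2,2) = 2.371120 + (2.371120 − 2.617246)/15 = 2.354712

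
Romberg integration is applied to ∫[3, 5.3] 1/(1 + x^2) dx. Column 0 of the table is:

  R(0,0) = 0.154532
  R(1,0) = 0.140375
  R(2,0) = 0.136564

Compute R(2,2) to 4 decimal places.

0.1353

Richardson extrapolation on the trapezoidal column (denominator 4−1=3):
R(1,1) = 0.140375 + (0.140375 − 0.154532)/3 = 0.135656
R(2,1) = (4·0.136564 − 0.140375) / 3 = 0.135294
R(2,2) = 0.135294 + (0.135294 − 0.135656)/15 = 0.135270
(Column j=1 coincides with Simpson's rule on the same nodes.)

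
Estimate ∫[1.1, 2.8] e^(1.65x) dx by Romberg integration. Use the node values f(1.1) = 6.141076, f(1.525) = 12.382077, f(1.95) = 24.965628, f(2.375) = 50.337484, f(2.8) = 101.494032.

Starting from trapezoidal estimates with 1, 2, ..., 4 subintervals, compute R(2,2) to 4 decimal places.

R(0,0) (trapezoid, 1 panel, h=1.7000): 91.489842
R(1,0) (trapezoid, 2 panels, h=0.8500): 66.965705
R(2,0) (trapezoid, 4 panels, h=0.4250): 60.138666
R(1,1) = 66.965705 + (66.965705 − 91.489842)/3 = 58.790993
R(2,1) = 60.138666 + (60.138666 − 66.965705)/3 = 57.862986
R(2,2) = 57.862986 + (57.862986 − 58.790993)/15 = 57.801119

57.8011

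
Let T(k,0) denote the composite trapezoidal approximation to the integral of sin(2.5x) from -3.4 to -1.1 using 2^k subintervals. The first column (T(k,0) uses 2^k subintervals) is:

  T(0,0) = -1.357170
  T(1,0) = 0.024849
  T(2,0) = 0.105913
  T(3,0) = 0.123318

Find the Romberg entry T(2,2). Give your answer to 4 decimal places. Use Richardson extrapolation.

0.1094

T(1,1) = (4·0.024849 − (-1.357170)) / 3 = 0.485522
T(2,1) = (4·0.105913 − 0.024849) / 3 = 0.132934
T(2,2) = 0.132934 + (0.132934 − 0.485522)/15 = 0.109428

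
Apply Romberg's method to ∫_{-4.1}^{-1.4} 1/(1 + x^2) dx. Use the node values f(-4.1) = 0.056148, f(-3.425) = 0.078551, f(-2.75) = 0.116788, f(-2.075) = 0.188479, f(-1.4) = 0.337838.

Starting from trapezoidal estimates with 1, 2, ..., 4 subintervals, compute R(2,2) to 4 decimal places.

R(0,0) (trapezoid, 1 panel, h=2.7000): 0.531881
R(1,0) (trapezoid, 2 panels, h=1.3500): 0.423604
R(2,0) (trapezoid, 4 panels, h=0.6750): 0.392047
R(1,1) = 0.423604 + (0.423604 − 0.531881)/3 = 0.387512
R(2,1) = 0.392047 + (0.392047 − 0.423604)/3 = 0.381528
R(2,2) = 0.381528 + (0.381528 − 0.387512)/15 = 0.381129

0.3811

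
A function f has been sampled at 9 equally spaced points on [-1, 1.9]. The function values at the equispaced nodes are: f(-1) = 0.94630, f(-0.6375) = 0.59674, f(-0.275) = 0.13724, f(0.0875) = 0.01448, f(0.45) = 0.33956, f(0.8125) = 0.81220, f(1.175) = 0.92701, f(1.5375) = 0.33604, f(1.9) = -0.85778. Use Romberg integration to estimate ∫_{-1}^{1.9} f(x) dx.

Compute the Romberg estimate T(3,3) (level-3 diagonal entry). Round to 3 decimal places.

T(0,0) (trapezoid, 1 panel, h=2.9000): 0.12835
T(1,0) (trapezoid, 2 panels, h=1.4500): 0.55654
T(2,0) (trapezoid, 4 panels, h=0.7250): 1.04985
T(3,0) (trapezoid, 8 panels, h=0.3625): 1.16273
T(1,1) = 0.55654 + (0.55654 − 0.12835)/3 = 0.69927
T(2,1) = 1.04985 + (1.04985 − 0.55654)/3 = 1.21429
T(3,1) = 1.16273 + (1.16273 − 1.04985)/3 = 1.20036
T(2,2) = 1.21429 + (1.21429 − 0.69927)/15 = 1.24862
T(3,2) = 1.20036 + (1.20036 − 1.21429)/15 = 1.19943
T(3,3) = 1.19943 + (1.19943 − 1.24862)/63 = 1.19865

1.199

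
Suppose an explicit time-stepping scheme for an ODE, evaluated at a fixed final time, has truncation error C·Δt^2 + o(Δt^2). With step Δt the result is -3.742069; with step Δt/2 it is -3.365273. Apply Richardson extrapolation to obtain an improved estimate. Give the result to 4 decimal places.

The leading error scales as Δt^2; refining by a factor of 2 reduces it by 2^2 = 4.
Extrapolated value = (4·A(Δt/2) − A(Δt)) / (4 − 1)
= (4·(-3.365273) − (-3.742069)) / 3
= -9.719023 / 3 = -3.239674

-3.2397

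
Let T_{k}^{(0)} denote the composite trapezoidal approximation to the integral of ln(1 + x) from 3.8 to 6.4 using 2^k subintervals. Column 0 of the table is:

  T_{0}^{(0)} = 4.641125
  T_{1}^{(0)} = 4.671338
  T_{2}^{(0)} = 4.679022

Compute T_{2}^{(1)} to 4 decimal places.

T_{2}^{(1)} = (4·4.679022 − 4.671338) / 3 = 4.681583

4.6816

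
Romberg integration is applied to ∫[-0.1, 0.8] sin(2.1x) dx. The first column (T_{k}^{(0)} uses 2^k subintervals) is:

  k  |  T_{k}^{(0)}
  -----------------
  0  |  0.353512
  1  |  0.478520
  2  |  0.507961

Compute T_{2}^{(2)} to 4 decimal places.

T_{1}^{(1)} = 0.478520 + (0.478520 − 0.353512)/3 = 0.520189
T_{2}^{(1)} = (4·0.507961 − 0.478520) / 3 = 0.517775
T_{2}^{(2)} = (16·0.517775 − 0.520189) / 15 = 0.517614

0.5176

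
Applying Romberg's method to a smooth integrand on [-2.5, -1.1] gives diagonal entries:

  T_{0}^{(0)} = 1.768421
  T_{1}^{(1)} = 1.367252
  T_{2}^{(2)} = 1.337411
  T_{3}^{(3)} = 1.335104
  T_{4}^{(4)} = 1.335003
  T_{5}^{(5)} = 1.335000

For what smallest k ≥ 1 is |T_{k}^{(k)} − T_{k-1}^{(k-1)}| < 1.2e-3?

k = 4

|T_{1}^{(1)} − T_{0}^{(0)}| = 0.401169 ≥ 1.2e-3
|T_{2}^{(2)} − T_{1}^{(1)}| = 0.029841 ≥ 1.2e-3
|T_{3}^{(3)} − T_{2}^{(2)}| = 0.002307 ≥ 1.2e-3
|T_{4}^{(4)} − T_{3}^{(3)}| = 0.000101 < 1.2e-3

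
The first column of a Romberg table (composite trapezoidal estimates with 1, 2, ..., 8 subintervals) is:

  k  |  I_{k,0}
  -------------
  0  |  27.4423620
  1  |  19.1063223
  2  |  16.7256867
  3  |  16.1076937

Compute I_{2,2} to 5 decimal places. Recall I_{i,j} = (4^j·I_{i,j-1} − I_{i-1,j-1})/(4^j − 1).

15.90577

Richardson extrapolation on the trapezoidal column (denominator 4−1=3):
I_{1,1} = (4·19.1063223 − 27.4423620) / 3 = 16.3276424
I_{2,1} = 16.7256867 + (16.7256867 − 19.1063223)/3 = 15.9321415
I_{2,2} = 15.9321415 + (15.9321415 − 16.3276424)/15 = 15.9057748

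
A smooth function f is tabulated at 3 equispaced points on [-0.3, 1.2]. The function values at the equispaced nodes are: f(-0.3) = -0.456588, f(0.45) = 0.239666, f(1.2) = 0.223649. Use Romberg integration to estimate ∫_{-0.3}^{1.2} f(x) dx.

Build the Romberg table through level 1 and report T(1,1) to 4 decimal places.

T(0,0) (trapezoid, 1 panel, h=1.5000): -0.174704
T(1,0) (trapezoid, 2 panels, h=0.7500): 0.092397
T(1,1) = 0.092397 + (0.092397 − (-0.174704))/3 = 0.181431

0.1814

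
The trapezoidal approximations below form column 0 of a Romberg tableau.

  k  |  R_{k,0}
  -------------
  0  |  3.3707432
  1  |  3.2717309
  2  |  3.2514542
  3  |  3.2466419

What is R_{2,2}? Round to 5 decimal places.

3.24509

Richardson extrapolation on the trapezoidal column (denominator 4−1=3):
R_{1,1} = 3.2717309 + (3.2717309 − 3.3707432)/3 = 3.2387268
R_{2,1} = (4·3.2514542 − 3.2717309) / 3 = 3.2446953
R_{2,2} = 3.2446953 + (3.2446953 − 3.2387268)/15 = 3.2450932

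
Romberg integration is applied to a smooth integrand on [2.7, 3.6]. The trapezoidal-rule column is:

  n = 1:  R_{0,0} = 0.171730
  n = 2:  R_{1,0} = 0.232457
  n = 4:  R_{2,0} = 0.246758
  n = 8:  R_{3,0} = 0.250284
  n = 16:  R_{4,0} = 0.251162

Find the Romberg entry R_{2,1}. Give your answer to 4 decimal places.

Richardson extrapolation on the trapezoidal column (denominator 4−1=3):
R_{2,1} = 0.246758 + (0.246758 − 0.232457)/3 = 0.251525
(Column j=1 coincides with Simpson's rule on the same nodes.)

0.2515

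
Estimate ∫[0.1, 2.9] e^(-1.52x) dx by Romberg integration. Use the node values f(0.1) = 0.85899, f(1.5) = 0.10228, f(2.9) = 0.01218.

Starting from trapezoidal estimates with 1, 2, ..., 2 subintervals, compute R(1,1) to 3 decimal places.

R(0,0) (trapezoid, 1 panel, h=2.8000): 1.21964
R(1,0) (trapezoid, 2 panels, h=1.4000): 0.75301
R(1,1) = 0.75301 + (0.75301 − 1.21964)/3 = 0.59747

0.597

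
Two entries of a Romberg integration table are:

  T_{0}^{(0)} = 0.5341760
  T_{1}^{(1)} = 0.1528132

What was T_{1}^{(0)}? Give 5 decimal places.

From T_{1}^{(1)} = (4·T_{1}^{(0)} − T_{0}^{(0)})/3, solve for T_{1}^{(0)}:
4·T_{1}^{(0)} = 3·0.1528132 + 0.5341760 = 0.9926156
T_{1}^{(0)} = 0.2481539

0.24815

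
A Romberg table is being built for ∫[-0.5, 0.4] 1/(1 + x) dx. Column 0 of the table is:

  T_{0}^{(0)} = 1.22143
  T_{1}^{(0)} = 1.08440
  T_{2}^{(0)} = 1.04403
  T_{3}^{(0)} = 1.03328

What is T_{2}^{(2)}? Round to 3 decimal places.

Richardson extrapolation on the trapezoidal column (denominator 4−1=3):
T_{1}^{(1)} = 1.08440 + (1.08440 − 1.22143)/3 = 1.03872
T_{2}^{(1)} = (4·1.04403 − 1.08440) / 3 = 1.03057
T_{2}^{(2)} = (16·1.03057 − 1.03872) / 15 = 1.03003

1.030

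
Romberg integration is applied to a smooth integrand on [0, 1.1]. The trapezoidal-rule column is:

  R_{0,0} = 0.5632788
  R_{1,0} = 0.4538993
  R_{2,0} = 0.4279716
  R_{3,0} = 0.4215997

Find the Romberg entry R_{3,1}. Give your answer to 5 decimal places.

0.41948

R_{3,1} = (4·0.4215997 − 0.4279716) / 3 = 0.4194757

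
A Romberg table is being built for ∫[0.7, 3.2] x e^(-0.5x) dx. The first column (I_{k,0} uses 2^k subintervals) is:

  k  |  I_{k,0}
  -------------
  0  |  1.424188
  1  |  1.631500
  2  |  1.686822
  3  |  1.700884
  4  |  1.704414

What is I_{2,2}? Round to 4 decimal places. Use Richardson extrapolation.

1.7056

I_{1,1} = 1.631500 + (1.631500 − 1.424188)/3 = 1.700604
I_{2,1} = 1.686822 + (1.686822 − 1.631500)/3 = 1.705263
I_{2,2} = 1.705263 + (1.705263 − 1.700604)/15 = 1.705574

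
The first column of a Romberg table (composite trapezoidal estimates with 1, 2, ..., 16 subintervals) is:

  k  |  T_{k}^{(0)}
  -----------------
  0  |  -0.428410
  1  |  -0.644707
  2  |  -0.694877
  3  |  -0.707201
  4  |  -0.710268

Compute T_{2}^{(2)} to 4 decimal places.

Richardson extrapolation on the trapezoidal column (denominator 4−1=3):
T_{1}^{(1)} = -0.644707 + (-0.644707 − (-0.428410))/3 = -0.716806
T_{2}^{(1)} = -0.694877 + (-0.694877 − (-0.644707))/3 = -0.711600
T_{2}^{(2)} = (16·(-0.711600) − (-0.716806)) / 15 = -0.711253

-0.7113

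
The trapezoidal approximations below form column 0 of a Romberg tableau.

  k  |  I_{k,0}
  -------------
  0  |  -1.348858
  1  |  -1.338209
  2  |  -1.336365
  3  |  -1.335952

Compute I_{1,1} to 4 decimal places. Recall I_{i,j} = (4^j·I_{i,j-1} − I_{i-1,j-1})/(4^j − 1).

-1.3347

I_{1,1} = -1.338209 + (-1.338209 − (-1.348858))/3 = -1.334659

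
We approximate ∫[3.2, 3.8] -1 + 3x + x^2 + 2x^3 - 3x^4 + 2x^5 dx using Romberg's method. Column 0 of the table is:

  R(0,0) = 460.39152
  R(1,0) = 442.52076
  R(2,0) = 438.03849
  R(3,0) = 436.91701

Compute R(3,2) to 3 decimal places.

Richardson extrapolation on the trapezoidal column (denominator 4−1=3):
R(2,1) = (4·438.03849 − 442.52076) / 3 = 436.54440
R(3,1) = (4·436.91701 − 438.03849) / 3 = 436.54318
R(3,2) = 436.54318 + (436.54318 − 436.54440)/15 = 436.54310

436.543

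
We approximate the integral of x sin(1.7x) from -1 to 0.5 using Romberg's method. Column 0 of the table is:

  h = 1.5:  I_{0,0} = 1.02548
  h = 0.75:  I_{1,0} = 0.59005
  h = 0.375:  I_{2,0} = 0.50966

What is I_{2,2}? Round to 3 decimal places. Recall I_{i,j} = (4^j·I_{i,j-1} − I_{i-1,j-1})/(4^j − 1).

I_{1,1} = 0.59005 + (0.59005 − 1.02548)/3 = 0.44491
I_{2,1} = 0.50966 + (0.50966 − 0.59005)/3 = 0.48286
I_{2,2} = (16·0.48286 − 0.44491) / 15 = 0.48539

0.485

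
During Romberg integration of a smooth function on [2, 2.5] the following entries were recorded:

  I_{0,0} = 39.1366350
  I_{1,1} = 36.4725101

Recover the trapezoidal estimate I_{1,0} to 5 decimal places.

From I_{1,1} = (4·I_{1,0} − I_{0,0})/3, solve for I_{1,0}:
4·I_{1,0} = 3·36.4725101 + 39.1366350 = 148.5541653
I_{1,0} = 37.1385413

37.13854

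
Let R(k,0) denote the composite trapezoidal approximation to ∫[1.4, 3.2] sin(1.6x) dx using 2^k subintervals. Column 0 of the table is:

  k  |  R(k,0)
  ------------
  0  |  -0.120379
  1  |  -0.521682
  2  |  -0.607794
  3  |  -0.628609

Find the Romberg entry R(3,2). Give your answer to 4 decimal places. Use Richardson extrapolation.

-0.6355

R(2,1) = -0.607794 + (-0.607794 − (-0.521682))/3 = -0.636498
R(3,1) = -0.628609 + (-0.628609 − (-0.607794))/3 = -0.635547
R(3,2) = (16·(-0.635547) − (-0.636498)) / 15 = -0.635484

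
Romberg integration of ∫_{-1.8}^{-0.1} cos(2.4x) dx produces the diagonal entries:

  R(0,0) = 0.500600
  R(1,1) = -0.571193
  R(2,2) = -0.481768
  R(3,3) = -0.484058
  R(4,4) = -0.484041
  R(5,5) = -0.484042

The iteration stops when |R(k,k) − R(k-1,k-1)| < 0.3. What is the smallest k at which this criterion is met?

|R(1,1) − R(0,0)| = 1.071793 ≥ 0.3
|R(2,2) − R(1,1)| = 0.089425 < 0.3

k = 2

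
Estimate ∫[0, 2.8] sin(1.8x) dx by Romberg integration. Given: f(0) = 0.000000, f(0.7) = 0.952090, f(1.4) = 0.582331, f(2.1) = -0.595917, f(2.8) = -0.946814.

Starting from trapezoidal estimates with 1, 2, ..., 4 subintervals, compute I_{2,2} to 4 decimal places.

I_{0,0} (trapezoid, 1 panel, h=2.8000): -1.325540
I_{1,0} (trapezoid, 2 panels, h=1.4000): 0.152494
I_{2,0} (trapezoid, 4 panels, h=0.7000): 0.325568
I_{1,1} = 0.152494 + (0.152494 − (-1.325540))/3 = 0.645172
I_{2,1} = 0.325568 + (0.325568 − 0.152494)/3 = 0.383259
I_{2,2} = 0.383259 + (0.383259 − 0.645172)/15 = 0.365798

0.3658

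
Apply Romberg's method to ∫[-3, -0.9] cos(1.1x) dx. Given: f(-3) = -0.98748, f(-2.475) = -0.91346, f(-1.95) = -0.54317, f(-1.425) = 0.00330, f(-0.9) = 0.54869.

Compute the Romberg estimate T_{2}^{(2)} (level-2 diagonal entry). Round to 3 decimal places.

T_{0}^{(0)} (trapezoid, 1 panel, h=2.1000): -0.46073
T_{1}^{(0)} (trapezoid, 2 panels, h=1.0500): -0.80069
T_{2}^{(0)} (trapezoid, 4 panels, h=0.5250): -0.87818
T_{1}^{(1)} = -0.80069 + (-0.80069 − (-0.46073))/3 = -0.91401
T_{2}^{(1)} = -0.87818 + (-0.87818 − (-0.80069))/3 = -0.90401
T_{2}^{(2)} = -0.90401 + (-0.90401 − (-0.91401))/15 = -0.90334

-0.903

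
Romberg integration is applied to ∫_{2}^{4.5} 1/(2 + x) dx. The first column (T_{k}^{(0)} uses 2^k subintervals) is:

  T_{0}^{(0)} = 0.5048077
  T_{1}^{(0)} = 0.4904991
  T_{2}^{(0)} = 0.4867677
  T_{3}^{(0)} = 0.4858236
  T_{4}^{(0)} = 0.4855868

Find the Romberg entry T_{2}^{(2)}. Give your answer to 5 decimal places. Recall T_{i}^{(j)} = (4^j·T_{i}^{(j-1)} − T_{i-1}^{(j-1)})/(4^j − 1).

0.48551

T_{1}^{(1)} = (4·0.4904991 − 0.5048077) / 3 = 0.4857296
T_{2}^{(1)} = 0.4867677 + (0.4867677 − 0.4904991)/3 = 0.4855239
T_{2}^{(2)} = 0.4855239 + (0.4855239 − 0.4857296)/15 = 0.4855102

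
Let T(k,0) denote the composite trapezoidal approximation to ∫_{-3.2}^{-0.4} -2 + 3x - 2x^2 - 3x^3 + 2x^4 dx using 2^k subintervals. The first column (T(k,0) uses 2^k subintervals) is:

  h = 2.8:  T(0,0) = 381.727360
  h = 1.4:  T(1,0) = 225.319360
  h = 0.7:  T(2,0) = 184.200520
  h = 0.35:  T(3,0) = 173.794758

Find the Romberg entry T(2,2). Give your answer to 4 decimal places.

170.3150

Richardson extrapolation on the trapezoidal column (denominator 4−1=3):
T(1,1) = (4·225.319360 − 381.727360) / 3 = 173.183360
T(2,1) = 184.200520 + (184.200520 − 225.319360)/3 = 170.494240
T(2,2) = 170.494240 + (170.494240 − 173.183360)/15 = 170.314965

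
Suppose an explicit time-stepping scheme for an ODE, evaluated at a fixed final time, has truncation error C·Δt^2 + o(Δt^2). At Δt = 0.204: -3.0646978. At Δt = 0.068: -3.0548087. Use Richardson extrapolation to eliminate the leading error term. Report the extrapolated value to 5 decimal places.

-3.05357

Extrapolated value = (9·A(Δt/3) − A(Δt)) / (9 − 1)
= (9·(-3.0548087) − (-3.0646978)) / 8
= -24.4285805 / 8 = -3.0535726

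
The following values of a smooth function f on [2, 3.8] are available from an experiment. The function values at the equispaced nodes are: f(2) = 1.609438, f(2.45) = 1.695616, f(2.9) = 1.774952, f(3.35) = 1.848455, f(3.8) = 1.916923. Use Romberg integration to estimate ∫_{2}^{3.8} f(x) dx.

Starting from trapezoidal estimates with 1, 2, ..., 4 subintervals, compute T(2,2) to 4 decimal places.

T(0,0) (trapezoid, 1 panel, h=1.8000): 3.173725
T(1,0) (trapezoid, 2 panels, h=0.9000): 3.184319
T(2,0) (trapezoid, 4 panels, h=0.4500): 3.186992
T(1,1) = 3.184319 + (3.184319 − 3.173725)/3 = 3.187850
T(2,1) = 3.186992 + (3.186992 − 3.184319)/3 = 3.187883
T(2,2) = 3.187883 + (3.187883 − 3.187850)/15 = 3.187885

3.1879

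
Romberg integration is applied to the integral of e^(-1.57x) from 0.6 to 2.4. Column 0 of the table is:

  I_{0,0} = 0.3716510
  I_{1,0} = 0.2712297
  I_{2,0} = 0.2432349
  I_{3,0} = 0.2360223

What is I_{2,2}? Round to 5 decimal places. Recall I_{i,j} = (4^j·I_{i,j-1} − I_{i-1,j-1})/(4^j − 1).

Richardson extrapolation on the trapezoidal column (denominator 4−1=3):
I_{1,1} = (4·0.2712297 − 0.3716510) / 3 = 0.2377559
I_{2,1} = 0.2432349 + (0.2432349 − 0.2712297)/3 = 0.2339033
I_{2,2} = (16·0.2339033 − 0.2377559) / 15 = 0.2336465

0.23365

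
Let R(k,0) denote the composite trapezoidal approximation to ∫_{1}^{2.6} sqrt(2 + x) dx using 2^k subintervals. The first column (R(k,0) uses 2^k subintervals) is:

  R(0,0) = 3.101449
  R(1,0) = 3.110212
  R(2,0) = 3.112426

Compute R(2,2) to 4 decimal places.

R(1,1) = 3.110212 + (3.110212 − 3.101449)/3 = 3.113133
R(2,1) = (4·3.112426 − 3.110212) / 3 = 3.113164
R(2,2) = (16·3.113164 − 3.113133) / 15 = 3.113166

3.1132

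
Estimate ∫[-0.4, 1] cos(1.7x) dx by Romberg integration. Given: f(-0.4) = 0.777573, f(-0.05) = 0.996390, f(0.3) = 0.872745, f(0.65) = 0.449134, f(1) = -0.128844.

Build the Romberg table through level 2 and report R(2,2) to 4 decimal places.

R(0,0) (trapezoid, 1 panel, h=1.4000): 0.454110
R(1,0) (trapezoid, 2 panels, h=0.7000): 0.837977
R(2,0) (trapezoid, 4 panels, h=0.3500): 0.924922
R(1,1) = 0.837977 + (0.837977 − 0.454110)/3 = 0.965933
R(2,1) = 0.924922 + (0.924922 − 0.837977)/3 = 0.953904
R(2,2) = 0.953904 + (0.953904 − 0.965933)/15 = 0.953102

0.9531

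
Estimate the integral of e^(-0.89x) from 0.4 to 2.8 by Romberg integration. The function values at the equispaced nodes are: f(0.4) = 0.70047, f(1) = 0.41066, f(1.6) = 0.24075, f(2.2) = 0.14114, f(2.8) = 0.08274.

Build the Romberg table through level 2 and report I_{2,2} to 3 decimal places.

0.694

I_{0,0} (trapezoid, 1 panel, h=2.4000): 0.93985
I_{1,0} (trapezoid, 2 panels, h=1.2000): 0.75883
I_{2,0} (trapezoid, 4 panels, h=0.6000): 0.71049
I_{1,1} = 0.75883 + (0.75883 − 0.93985)/3 = 0.69849
I_{2,1} = 0.71049 + (0.71049 − 0.75883)/3 = 0.69438
I_{2,2} = 0.69438 + (0.69438 − 0.69849)/15 = 0.69411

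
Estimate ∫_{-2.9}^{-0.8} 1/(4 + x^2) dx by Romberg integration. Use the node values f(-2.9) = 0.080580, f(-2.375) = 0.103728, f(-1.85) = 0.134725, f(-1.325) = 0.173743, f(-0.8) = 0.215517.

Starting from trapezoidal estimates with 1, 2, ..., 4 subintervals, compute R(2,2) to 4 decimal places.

R(0,0) (trapezoid, 1 panel, h=2.1000): 0.310902
R(1,0) (trapezoid, 2 panels, h=1.0500): 0.296912
R(2,0) (trapezoid, 4 panels, h=0.5250): 0.294128
R(1,1) = 0.296912 + (0.296912 − 0.310902)/3 = 0.292249
R(2,1) = 0.294128 + (0.294128 − 0.296912)/3 = 0.293200
R(2,2) = 0.293200 + (0.293200 − 0.292249)/15 = 0.293263

0.2933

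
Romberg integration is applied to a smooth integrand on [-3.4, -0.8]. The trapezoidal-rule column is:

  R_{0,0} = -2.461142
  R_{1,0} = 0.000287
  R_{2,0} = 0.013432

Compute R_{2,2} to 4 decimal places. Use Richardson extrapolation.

-0.0357

R_{1,1} = (4·0.000287 − (-2.461142)) / 3 = 0.820763
R_{2,1} = (4·0.013432 − 0.000287) / 3 = 0.017814
R_{2,2} = 0.017814 + (0.017814 − 0.820763)/15 = -0.035716
(Column j=1 coincides with Simpson's rule on the same nodes.)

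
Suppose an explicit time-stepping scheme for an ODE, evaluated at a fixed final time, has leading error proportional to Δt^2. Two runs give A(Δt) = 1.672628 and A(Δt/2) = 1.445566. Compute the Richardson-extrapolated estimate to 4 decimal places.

1.3699

Extrapolated value = (4·A(Δt/2) − A(Δt)) / (4 − 1)
= (4·1.445566 − 1.672628) / 3
= 4.109636 / 3 = 1.369879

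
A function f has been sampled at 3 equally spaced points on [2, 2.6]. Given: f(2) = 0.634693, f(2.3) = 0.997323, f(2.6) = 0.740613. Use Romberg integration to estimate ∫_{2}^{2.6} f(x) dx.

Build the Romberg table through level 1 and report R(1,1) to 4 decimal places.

0.5365

R(0,0) (trapezoid, 1 panel, h=0.6000): 0.412592
R(1,0) (trapezoid, 2 panels, h=0.3000): 0.505493
R(1,1) = 0.505493 + (0.505493 − 0.412592)/3 = 0.536460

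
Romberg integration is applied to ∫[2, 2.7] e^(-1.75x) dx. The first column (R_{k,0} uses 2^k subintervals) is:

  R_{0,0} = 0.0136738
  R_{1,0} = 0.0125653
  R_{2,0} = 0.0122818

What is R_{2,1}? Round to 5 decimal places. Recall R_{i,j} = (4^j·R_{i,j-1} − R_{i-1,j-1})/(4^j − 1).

Richardson extrapolation on the trapezoidal column (denominator 4−1=3):
R_{2,1} = 0.0122818 + (0.0122818 − 0.0125653)/3 = 0.0121873

0.01219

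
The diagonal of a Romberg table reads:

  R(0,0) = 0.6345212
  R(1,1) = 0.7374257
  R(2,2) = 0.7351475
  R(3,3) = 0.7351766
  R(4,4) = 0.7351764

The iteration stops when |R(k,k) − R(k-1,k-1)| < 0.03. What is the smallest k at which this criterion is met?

|R(1,1) − R(0,0)| = 0.1029045 ≥ 0.03
|R(2,2) − R(1,1)| = 0.0022782 < 0.03

k = 2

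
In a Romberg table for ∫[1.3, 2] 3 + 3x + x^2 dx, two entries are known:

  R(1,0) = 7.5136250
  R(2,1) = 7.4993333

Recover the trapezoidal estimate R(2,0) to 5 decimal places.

From R(2,1) = (4·R(2,0) − R(1,0))/3, solve for R(2,0):
4·R(2,0) = 3·7.4993333 + 7.5136250 = 30.0116249
R(2,0) = 7.5029062

7.50291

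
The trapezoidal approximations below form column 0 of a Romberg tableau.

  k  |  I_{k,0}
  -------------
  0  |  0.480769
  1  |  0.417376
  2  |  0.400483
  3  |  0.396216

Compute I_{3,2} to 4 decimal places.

Richardson extrapolation on the trapezoidal column (denominator 4−1=3):
I_{2,1} = (4·0.400483 − 0.417376) / 3 = 0.394852
I_{3,1} = 0.396216 + (0.396216 − 0.400483)/3 = 0.394794
I_{3,2} = (16·0.394794 − 0.394852) / 15 = 0.394790

0.3948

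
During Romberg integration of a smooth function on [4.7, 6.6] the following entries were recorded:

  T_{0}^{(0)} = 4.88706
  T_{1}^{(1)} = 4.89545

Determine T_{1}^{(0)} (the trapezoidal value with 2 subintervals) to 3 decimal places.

From T_{1}^{(1)} = (4·T_{1}^{(0)} − T_{0}^{(0)})/3, solve for T_{1}^{(0)}:
4·T_{1}^{(0)} = 3·4.89545 + 4.88706 = 19.57341
T_{1}^{(0)} = 4.89335

4.893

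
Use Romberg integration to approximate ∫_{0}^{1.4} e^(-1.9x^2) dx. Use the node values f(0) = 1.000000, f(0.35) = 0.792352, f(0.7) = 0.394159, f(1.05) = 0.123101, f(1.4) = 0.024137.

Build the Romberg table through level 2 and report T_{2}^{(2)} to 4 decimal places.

0.6408

T_{0}^{(0)} (trapezoid, 1 panel, h=1.4000): 0.716896
T_{1}^{(0)} (trapezoid, 2 panels, h=0.7000): 0.634359
T_{2}^{(0)} (trapezoid, 4 panels, h=0.3500): 0.637588
T_{1}^{(1)} = 0.634359 + (0.634359 − 0.716896)/3 = 0.606847
T_{2}^{(1)} = 0.637588 + (0.637588 − 0.634359)/3 = 0.638664
T_{2}^{(2)} = 0.638664 + (0.638664 − 0.606847)/15 = 0.640785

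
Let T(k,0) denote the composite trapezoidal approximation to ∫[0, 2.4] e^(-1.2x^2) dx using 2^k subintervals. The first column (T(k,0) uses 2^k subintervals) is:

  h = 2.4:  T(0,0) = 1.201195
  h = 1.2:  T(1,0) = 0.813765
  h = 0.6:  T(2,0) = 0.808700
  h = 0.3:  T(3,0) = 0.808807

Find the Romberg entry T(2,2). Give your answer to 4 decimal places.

0.8152

T(1,1) = (4·0.813765 − 1.201195) / 3 = 0.684622
T(2,1) = 0.808700 + (0.808700 − 0.813765)/3 = 0.807012
T(2,2) = (16·0.807012 − 0.684622) / 15 = 0.815171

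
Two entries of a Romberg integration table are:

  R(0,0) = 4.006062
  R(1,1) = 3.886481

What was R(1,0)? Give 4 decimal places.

3.9164

From R(1,1) = (4·R(1,0) − R(0,0))/3, solve for R(1,0):
4·R(1,0) = 3·3.886481 + 4.006062 = 15.665505
R(1,0) = 3.916376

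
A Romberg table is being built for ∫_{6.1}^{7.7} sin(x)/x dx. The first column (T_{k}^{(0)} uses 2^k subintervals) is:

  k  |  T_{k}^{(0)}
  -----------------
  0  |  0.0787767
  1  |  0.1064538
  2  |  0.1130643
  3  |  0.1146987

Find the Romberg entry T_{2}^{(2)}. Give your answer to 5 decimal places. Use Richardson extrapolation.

0.11524

Richardson extrapolation on the trapezoidal column (denominator 4−1=3):
T_{1}^{(1)} = (4·0.1064538 − 0.0787767) / 3 = 0.1156795
T_{2}^{(1)} = (4·0.1130643 − 0.1064538) / 3 = 0.1152678
T_{2}^{(2)} = 0.1152678 + (0.1152678 − 0.1156795)/15 = 0.1152404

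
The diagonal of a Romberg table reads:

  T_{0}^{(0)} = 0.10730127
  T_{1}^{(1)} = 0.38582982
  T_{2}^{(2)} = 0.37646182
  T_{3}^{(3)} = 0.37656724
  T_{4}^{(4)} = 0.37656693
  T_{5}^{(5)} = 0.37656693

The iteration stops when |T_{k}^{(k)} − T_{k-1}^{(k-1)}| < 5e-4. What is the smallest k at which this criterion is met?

k = 3

|T_{1}^{(1)} − T_{0}^{(0)}| = 0.27852855 ≥ 5e-4
|T_{2}^{(2)} − T_{1}^{(1)}| = 0.00936800 ≥ 5e-4
|T_{3}^{(3)} − T_{2}^{(2)}| = 0.00010542 < 5e-4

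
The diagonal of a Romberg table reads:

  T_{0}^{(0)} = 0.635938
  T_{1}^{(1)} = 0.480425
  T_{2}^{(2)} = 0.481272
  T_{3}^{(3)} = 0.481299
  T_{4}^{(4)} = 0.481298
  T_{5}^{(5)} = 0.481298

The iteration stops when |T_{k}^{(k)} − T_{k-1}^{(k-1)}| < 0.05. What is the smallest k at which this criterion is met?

k = 2

|T_{1}^{(1)} − T_{0}^{(0)}| = 0.155513 ≥ 0.05
|T_{2}^{(2)} − T_{1}^{(1)}| = 0.000847 < 0.05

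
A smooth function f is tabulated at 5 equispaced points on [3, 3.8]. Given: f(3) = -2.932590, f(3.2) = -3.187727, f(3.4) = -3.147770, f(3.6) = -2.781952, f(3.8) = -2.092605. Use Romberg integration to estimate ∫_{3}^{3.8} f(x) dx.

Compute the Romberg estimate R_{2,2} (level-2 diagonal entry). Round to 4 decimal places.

R_{0,0} (trapezoid, 1 panel, h=0.8000): -2.010078
R_{1,0} (trapezoid, 2 panels, h=0.4000): -2.264147
R_{2,0} (trapezoid, 4 panels, h=0.2000): -2.326009
R_{1,1} = -2.264147 + (-2.264147 − (-2.010078))/3 = -2.348837
R_{2,1} = -2.326009 + (-2.326009 − (-2.264147))/3 = -2.346630
R_{2,2} = -2.346630 + (-2.346630 − (-2.348837))/15 = -2.346483

-2.3465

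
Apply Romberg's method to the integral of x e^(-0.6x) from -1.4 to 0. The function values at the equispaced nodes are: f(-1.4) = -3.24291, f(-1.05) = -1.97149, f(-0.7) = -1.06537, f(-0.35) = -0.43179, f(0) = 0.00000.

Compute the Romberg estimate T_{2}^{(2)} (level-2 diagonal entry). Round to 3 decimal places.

-1.748

T_{0}^{(0)} (trapezoid, 1 panel, h=1.4000): -2.27004
T_{1}^{(0)} (trapezoid, 2 panels, h=0.7000): -1.88078
T_{2}^{(0)} (trapezoid, 4 panels, h=0.3500): -1.78154
T_{1}^{(1)} = -1.88078 + (-1.88078 − (-2.27004))/3 = -1.75103
T_{2}^{(1)} = -1.78154 + (-1.78154 − (-1.88078))/3 = -1.74846
T_{2}^{(2)} = -1.74846 + (-1.74846 − (-1.75103))/15 = -1.74829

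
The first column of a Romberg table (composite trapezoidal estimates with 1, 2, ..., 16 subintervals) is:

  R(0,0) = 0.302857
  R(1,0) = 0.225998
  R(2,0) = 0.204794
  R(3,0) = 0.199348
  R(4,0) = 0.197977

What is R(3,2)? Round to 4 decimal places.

Richardson extrapolation on the trapezoidal column (denominator 4−1=3):
R(2,1) = 0.204794 + (0.204794 − 0.225998)/3 = 0.197726
R(3,1) = (4·0.199348 − 0.204794) / 3 = 0.197533
R(3,2) = (16·0.197533 − 0.197726) / 15 = 0.197520
(Column j=1 coincides with Simpson's rule on the same nodes.)

0.1975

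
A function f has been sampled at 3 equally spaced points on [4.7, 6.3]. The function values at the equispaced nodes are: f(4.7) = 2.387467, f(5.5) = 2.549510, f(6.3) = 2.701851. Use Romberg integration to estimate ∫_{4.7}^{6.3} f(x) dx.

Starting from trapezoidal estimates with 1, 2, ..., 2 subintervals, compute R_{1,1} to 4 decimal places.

R_{0,0} (trapezoid, 1 panel, h=1.6000): 4.071454
R_{1,0} (trapezoid, 2 panels, h=0.8000): 4.075335
R_{1,1} = 4.075335 + (4.075335 − 4.071454)/3 = 4.076629

4.0766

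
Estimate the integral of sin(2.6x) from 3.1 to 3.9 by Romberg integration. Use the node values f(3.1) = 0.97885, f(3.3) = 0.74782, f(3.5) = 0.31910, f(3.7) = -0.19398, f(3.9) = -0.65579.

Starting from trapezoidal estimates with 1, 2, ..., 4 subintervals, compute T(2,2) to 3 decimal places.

T(0,0) (trapezoid, 1 panel, h=0.8000): 0.12922
T(1,0) (trapezoid, 2 panels, h=0.4000): 0.19225
T(2,0) (trapezoid, 4 panels, h=0.2000): 0.20689
T(1,1) = 0.19225 + (0.19225 − 0.12922)/3 = 0.21326
T(2,1) = 0.20689 + (0.20689 − 0.19225)/3 = 0.21177
T(2,2) = 0.21177 + (0.21177 − 0.21326)/15 = 0.21167

0.212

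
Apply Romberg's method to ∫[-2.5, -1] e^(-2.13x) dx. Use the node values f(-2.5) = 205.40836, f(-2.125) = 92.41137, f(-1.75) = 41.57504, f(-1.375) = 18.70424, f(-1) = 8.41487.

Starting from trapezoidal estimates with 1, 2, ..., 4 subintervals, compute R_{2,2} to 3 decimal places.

R_{0,0} (trapezoid, 1 panel, h=1.5000): 160.36742
R_{1,0} (trapezoid, 2 panels, h=0.7500): 111.36499
R_{2,0} (trapezoid, 4 panels, h=0.3750): 97.35085
R_{1,1} = 111.36499 + (111.36499 − 160.36742)/3 = 95.03085
R_{2,1} = 97.35085 + (97.35085 − 111.36499)/3 = 92.67947
R_{2,2} = 92.67947 + (92.67947 − 95.03085)/15 = 92.52271

92.523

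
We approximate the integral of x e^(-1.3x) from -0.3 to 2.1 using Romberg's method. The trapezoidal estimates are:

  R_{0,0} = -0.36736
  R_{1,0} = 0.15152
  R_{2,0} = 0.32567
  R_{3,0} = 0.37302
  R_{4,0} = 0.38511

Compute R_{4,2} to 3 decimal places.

0.389

Richardson extrapolation on the trapezoidal column (denominator 4−1=3):
R_{3,1} = 0.37302 + (0.37302 − 0.32567)/3 = 0.38880
R_{4,1} = 0.38511 + (0.38511 − 0.37302)/3 = 0.38914
R_{4,2} = 0.38914 + (0.38914 − 0.38880)/15 = 0.38916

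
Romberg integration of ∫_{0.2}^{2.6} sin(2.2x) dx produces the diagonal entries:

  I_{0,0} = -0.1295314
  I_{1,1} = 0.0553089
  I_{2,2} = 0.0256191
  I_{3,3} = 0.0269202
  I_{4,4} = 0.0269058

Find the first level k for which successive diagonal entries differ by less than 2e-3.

|I_{1,1} − I_{0,0}| = 0.1848403 ≥ 2e-3
|I_{2,2} − I_{1,1}| = 0.0296898 ≥ 2e-3
|I_{3,3} − I_{2,2}| = 0.0013011 < 2e-3

k = 3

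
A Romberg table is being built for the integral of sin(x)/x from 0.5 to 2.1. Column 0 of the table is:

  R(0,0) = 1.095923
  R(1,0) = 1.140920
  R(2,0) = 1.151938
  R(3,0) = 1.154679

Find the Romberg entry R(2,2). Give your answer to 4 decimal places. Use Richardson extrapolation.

1.1556

Richardson extrapolation on the trapezoidal column (denominator 4−1=3):
R(1,1) = (4·1.140920 − 1.095923) / 3 = 1.155919
R(2,1) = (4·1.151938 − 1.140920) / 3 = 1.155611
R(2,2) = 1.155611 + (1.155611 − 1.155919)/15 = 1.155590
(Column j=1 coincides with Simpson's rule on the same nodes.)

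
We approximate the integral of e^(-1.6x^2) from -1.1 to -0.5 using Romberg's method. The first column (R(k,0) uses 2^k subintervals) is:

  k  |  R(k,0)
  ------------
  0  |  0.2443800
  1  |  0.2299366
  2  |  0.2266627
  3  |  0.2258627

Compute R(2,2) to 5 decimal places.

0.22560

Richardson extrapolation on the trapezoidal column (denominator 4−1=3):
R(1,1) = 0.2299366 + (0.2299366 − 0.2443800)/3 = 0.2251221
R(2,1) = 0.2266627 + (0.2266627 − 0.2299366)/3 = 0.2255714
R(2,2) = 0.2255714 + (0.2255714 − 0.2251221)/15 = 0.2256014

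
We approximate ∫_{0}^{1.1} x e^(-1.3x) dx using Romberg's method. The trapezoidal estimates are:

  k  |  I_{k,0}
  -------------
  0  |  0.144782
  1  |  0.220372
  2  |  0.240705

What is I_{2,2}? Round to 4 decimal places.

Richardson extrapolation on the trapezoidal column (denominator 4−1=3):
I_{1,1} = (4·0.220372 − 0.144782) / 3 = 0.245569
I_{2,1} = (4·0.240705 − 0.220372) / 3 = 0.247483
I_{2,2} = (16·0.247483 − 0.245569) / 15 = 0.247611

0.2476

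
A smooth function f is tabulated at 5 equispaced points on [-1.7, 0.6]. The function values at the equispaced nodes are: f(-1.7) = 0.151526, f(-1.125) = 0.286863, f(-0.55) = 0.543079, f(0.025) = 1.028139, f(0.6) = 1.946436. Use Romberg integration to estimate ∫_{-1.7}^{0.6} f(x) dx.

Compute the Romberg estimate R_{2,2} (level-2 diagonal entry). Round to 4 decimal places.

1.6172

R_{0,0} (trapezoid, 1 panel, h=2.3000): 2.412656
R_{1,0} (trapezoid, 2 panels, h=1.1500): 1.830869
R_{2,0} (trapezoid, 4 panels, h=0.5750): 1.671561
R_{1,1} = 1.830869 + (1.830869 − 2.412656)/3 = 1.636940
R_{2,1} = 1.671561 + (1.671561 − 1.830869)/3 = 1.618458
R_{2,2} = 1.618458 + (1.618458 − 1.636940)/15 = 1.617226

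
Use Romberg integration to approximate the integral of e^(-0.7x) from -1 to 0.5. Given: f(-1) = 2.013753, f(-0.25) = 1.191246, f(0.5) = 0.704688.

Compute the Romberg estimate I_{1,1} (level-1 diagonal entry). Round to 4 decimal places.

1.8709

I_{0,0} (trapezoid, 1 panel, h=1.5000): 2.038831
I_{1,0} (trapezoid, 2 panels, h=0.7500): 1.912850
I_{1,1} = 1.912850 + (1.912850 − 2.038831)/3 = 1.870856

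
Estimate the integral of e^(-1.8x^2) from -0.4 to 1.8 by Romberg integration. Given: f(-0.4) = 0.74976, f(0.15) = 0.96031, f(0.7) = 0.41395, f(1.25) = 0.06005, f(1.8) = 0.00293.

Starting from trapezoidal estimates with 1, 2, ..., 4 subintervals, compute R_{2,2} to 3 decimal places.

1.048

R_{0,0} (trapezoid, 1 panel, h=2.2000): 0.82796
R_{1,0} (trapezoid, 2 panels, h=1.1000): 0.86932
R_{2,0} (trapezoid, 4 panels, h=0.5500): 0.99586
R_{1,1} = 0.86932 + (0.86932 − 0.82796)/3 = 0.88311
R_{2,1} = 0.99586 + (0.99586 − 0.86932)/3 = 1.03804
R_{2,2} = 1.03804 + (1.03804 − 0.88311)/15 = 1.04837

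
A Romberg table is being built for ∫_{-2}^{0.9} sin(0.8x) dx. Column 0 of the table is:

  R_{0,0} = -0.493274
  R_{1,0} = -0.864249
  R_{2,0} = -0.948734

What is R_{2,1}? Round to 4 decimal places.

-0.9769

Richardson extrapolation on the trapezoidal column (denominator 4−1=3):
R_{2,1} = (4·(-0.948734) − (-0.864249)) / 3 = -0.976896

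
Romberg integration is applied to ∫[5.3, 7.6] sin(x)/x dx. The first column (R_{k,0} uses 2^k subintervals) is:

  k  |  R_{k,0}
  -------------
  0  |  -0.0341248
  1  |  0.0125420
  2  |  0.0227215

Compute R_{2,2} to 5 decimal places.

Richardson extrapolation on the trapezoidal column (denominator 4−1=3):
R_{1,1} = (4·0.0125420 − (-0.0341248)) / 3 = 0.0280976
R_{2,1} = 0.0227215 + (0.0227215 − 0.0125420)/3 = 0.0261147
R_{2,2} = (16·0.0261147 − 0.0280976) / 15 = 0.0259825
(Column j=1 coincides with Simpson's rule on the same nodes.)

0.02598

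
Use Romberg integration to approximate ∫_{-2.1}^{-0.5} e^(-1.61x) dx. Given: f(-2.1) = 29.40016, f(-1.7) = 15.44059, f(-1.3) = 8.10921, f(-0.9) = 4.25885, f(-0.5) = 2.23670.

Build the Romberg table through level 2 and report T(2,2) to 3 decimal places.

16.874

T(0,0) (trapezoid, 1 panel, h=1.6000): 25.30949
T(1,0) (trapezoid, 2 panels, h=0.8000): 19.14211
T(2,0) (trapezoid, 4 panels, h=0.4000): 17.45083
T(1,1) = 19.14211 + (19.14211 − 25.30949)/3 = 17.08632
T(2,1) = 17.45083 + (17.45083 − 19.14211)/3 = 16.88707
T(2,2) = 16.88707 + (16.88707 − 17.08632)/15 = 16.87379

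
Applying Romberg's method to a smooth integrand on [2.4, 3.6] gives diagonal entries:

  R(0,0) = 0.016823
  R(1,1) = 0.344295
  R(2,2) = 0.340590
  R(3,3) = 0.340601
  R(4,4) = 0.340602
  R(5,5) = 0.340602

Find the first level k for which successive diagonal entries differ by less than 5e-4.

k = 3

|R(1,1) − R(0,0)| = 0.327472 ≥ 5e-4
|R(2,2) − R(1,1)| = 0.003705 ≥ 5e-4
|R(3,3) − R(2,2)| = 0.000011 < 5e-4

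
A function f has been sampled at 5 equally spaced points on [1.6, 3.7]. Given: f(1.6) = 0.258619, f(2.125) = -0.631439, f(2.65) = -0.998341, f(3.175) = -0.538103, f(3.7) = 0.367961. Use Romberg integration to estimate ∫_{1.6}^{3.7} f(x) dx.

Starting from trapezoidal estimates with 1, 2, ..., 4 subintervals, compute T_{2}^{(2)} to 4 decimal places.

-1.0505

T_{0}^{(0)} (trapezoid, 1 panel, h=2.1000): 0.657909
T_{1}^{(0)} (trapezoid, 2 panels, h=1.0500): -0.719304
T_{2}^{(0)} (trapezoid, 4 panels, h=0.5250): -0.973661
T_{1}^{(1)} = -0.719304 + (-0.719304 − 0.657909)/3 = -1.178375
T_{2}^{(1)} = -0.973661 + (-0.973661 − (-0.719304))/3 = -1.058447
T_{2}^{(2)} = -1.058447 + (-1.058447 − (-1.178375))/15 = -1.050452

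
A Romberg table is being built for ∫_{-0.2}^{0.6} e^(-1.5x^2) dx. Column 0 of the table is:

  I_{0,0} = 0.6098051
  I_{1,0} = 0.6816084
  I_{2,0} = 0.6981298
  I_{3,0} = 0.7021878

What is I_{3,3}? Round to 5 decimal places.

0.70353

Richardson extrapolation on the trapezoidal column (denominator 4−1=3):
I_{1,1} = (4·0.6816084 − 0.6098051) / 3 = 0.7055428
I_{2,1} = (4·0.6981298 − 0.6816084) / 3 = 0.7036369
I_{3,1} = 0.7021878 + (0.7021878 − 0.6981298)/3 = 0.7035405
I_{2,2} = 0.7036369 + (0.7036369 − 0.7055428)/15 = 0.7035098
I_{3,2} = 0.7035405 + (0.7035405 − 0.7036369)/15 = 0.7035341
I_{3,3} = (64·0.7035341 − 0.7035098) / 63 = 0.7035345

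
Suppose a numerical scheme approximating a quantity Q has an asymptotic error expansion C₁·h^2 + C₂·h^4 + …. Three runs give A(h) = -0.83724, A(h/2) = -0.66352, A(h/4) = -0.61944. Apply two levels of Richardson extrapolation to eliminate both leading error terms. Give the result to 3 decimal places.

-0.605

First eliminate the h^2 term (factor 2^2 = 4):
  B₁ = (4·(-0.66352) − (-0.83724))/3 = -0.60561
  B₂ = (4·(-0.61944) − (-0.66352))/3 = -0.60475
Then eliminate the h^4 term (factor 2^4 = 16):
  (16·(-0.60475) − (-0.60561))/15 = -0.60469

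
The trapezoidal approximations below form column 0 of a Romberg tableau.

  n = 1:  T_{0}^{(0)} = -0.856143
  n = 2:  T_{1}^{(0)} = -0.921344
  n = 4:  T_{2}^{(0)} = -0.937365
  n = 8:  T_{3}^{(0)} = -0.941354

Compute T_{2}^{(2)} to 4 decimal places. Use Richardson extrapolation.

T_{1}^{(1)} = (4·(-0.921344) − (-0.856143)) / 3 = -0.943078
T_{2}^{(1)} = (4·(-0.937365) − (-0.921344)) / 3 = -0.942705
T_{2}^{(2)} = -0.942705 + (-0.942705 − (-0.943078))/15 = -0.942680

-0.9427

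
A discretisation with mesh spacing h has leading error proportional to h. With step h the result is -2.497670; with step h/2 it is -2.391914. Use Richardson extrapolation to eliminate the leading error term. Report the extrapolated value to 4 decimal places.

-2.2862

Extrapolated value = (2·A(h/2) − A(h)) / (2 − 1)
= (2·(-2.391914) − (-2.497670)) / 1
= -2.286158 / 1 = -2.286158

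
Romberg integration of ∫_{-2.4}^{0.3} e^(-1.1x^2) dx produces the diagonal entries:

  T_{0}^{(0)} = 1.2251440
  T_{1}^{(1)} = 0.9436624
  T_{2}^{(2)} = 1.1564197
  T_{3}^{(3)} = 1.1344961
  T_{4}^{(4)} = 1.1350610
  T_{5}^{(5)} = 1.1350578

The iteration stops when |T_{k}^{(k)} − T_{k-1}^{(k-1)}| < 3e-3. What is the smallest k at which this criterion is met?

k = 4

|T_{1}^{(1)} − T_{0}^{(0)}| = 0.2814816 ≥ 3e-3
|T_{2}^{(2)} − T_{1}^{(1)}| = 0.2127573 ≥ 3e-3
|T_{3}^{(3)} − T_{2}^{(2)}| = 0.0219236 ≥ 3e-3
|T_{4}^{(4)} − T_{3}^{(3)}| = 0.0005649 < 3e-3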